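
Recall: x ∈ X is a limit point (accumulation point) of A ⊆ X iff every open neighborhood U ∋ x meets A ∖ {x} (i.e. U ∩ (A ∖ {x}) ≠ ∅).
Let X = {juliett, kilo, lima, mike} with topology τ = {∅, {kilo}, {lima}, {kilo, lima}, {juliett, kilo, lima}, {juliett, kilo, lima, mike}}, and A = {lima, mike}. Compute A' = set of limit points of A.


A' = {juliett, mike}

For each x ∈ X, list the open sets U ∈ τ with x ∈ U, then check whether U ∩ (A ∖ {x}) ≠ ∅ for every such U.
  x = juliett: opens ∋ x are {juliett, kilo, lima}, {juliett, kilo, lima, mike}; each meets A ∖ {juliett}, so x IS a limit point.
  x = kilo: open {kilo} ∋ x has {kilo} ∩ (A ∖ {kilo}) = ∅, so x is NOT a limit point.
  x = lima: open {lima} ∋ x has {lima} ∩ (A ∖ {lima}) = ∅, so x is NOT a limit point.
  x = mike: opens ∋ x are {juliett, kilo, lima, mike}; each meets A ∖ {mike}, so x IS a limit point.
Collecting: A' = {juliett, mike}.


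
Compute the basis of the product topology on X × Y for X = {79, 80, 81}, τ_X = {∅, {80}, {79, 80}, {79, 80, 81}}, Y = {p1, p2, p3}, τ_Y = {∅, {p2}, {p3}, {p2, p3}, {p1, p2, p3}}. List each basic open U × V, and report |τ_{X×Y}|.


Basis B = {∅ × ∅, {80} × {p2}, {80} × {p3}, {79, 80} × {p2}, {79, 80} × {p3}, {80} × {p2, p3}, {79, 80, 81} × {p2}, {79, 80, 81} × {p3}, {80} × {p1, p2, p3}, {79, 80} × {p2, p3}, {79, 80} × {p1, p2, p3}, {79, 80, 81} × {p2, p3}, {79, 80, 81} × {p1, p2, p3}}; |τ_{X×Y}| = 30.

Enumerate products U × V with U ∈ τ_X, V ∈ τ_Y (deduplicated):
  ∅ × ∅ = {} (∅)
  {80} × {p2} = {(80,p2)}
  {80} × {p3} = {(80,p3)}
  {79, 80} × {p2} = {(79,p2), (80,p2)}
  {79, 80} × {p3} = {(79,p3), (80,p3)}
  {80} × {p2, p3} = {(80,p2), (80,p3)}
  {79, 80, 81} × {p2} = {(79,p2), (80,p2), (81,p2)}
  {79, 80, 81} × {p3} = {(79,p3), (80,p3), (81,p3)}
  {80} × {p1, p2, p3} = {(80,p1), (80,p2), (80,p3)}
  {79, 80} × {p2, p3} = {(79,p2), (79,p3), (80,p2), (80,p3)}
  {79, 80} × {p1, p2, p3} = {(79,p1), (79,p2), (79,p3), (80,p1), (80,p2), (80,p3)}
  {79, 80, 81} × {p2, p3} = {(79,p2), (79,p3), (80,p2), (80,p3), (81,p2), (81,p3)}
  {79, 80, 81} × {p1, p2, p3} = {(79,p1), (79,p2), (79,p3), (80,p1), (80,p2), (80,p3), (81,p1), (81,p2), (81,p3)}
These 13 distinct sets form the basis B.
Close under arbitrary unions to get τ_{X×Y}; counting gives |τ_{X×Y}| = 30.


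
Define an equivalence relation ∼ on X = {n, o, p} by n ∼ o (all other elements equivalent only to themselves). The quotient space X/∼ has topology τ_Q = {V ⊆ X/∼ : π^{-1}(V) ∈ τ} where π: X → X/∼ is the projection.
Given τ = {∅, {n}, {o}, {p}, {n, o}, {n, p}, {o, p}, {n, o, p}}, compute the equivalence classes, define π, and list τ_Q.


X/∼ = {[n=o], [p]}; |τ_Q| = 4.

Equivalence classes: [n=o], [p].
Quotient map π: X → X/∼ sends n ↦ [n=o], o ↦ [n=o], p ↦ [p].
For each subset V ⊆ X/∼, compute π^{-1}(V) ⊆ X and check whether π^{-1}(V) ∈ τ. V is open in τ_Q iff π^{-1}(V) ∈ τ.
  V = {}: π^{-1}(V) = ∅ ∈ τ ✓.
  V = {[n=o]}: π^{-1}(V) = {n, o} ∈ τ ✓.
  V = {[p]}: π^{-1}(V) = {p} ∈ τ ✓.
  V = {[n=o], [p]}: π^{-1}(V) = {n, o, p} ∈ τ ✓.
Open sets in the quotient: τ_Q = {{}, {[n=o]}, {[p]}, {[n=o], [p]}} (4 elements).


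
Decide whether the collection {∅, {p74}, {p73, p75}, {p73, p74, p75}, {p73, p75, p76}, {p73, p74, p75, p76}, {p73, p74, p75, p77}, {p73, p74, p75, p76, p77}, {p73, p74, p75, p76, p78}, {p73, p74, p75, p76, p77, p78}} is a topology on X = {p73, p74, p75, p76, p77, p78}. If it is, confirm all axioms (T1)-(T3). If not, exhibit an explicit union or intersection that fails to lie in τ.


τ IS a topology on X.

Axiom (T1): ∅ ∈ τ? Yes; X ∈ τ? Yes.
Axiom (T2/T3): check pairwise unions and intersections of members of τ.
All pairwise intersections and unions checked — each lies in τ. Therefore τ satisfies (T1), (T2), (T3): it IS a topology on X.


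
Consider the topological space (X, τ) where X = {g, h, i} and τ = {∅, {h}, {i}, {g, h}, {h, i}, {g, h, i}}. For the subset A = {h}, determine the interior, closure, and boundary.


int(A) = {h}, cl(A) = {g, h}, ∂A = {g}.

Closed sets in (X, τ) are complements of opens:
  closed(X, τ) = {∅, {g}, {i}, {g, h}, {g, i}, {g, h, i}}.
int(A) = ⋃ {U ∈ τ : U ⊆ A}. Opens contained in A: ∅, {h}.
Taking the union of these: int(A) = {h}.
cl(A) = ⋂ {C closed : A ⊆ C}. Closed sets containing A: {g, h}, {g, h, i}.
Intersecting these: cl(A) = {g, h}.
∂A = cl(A) ∖ int(A) = {g, h} ∖ {h} = {g}.


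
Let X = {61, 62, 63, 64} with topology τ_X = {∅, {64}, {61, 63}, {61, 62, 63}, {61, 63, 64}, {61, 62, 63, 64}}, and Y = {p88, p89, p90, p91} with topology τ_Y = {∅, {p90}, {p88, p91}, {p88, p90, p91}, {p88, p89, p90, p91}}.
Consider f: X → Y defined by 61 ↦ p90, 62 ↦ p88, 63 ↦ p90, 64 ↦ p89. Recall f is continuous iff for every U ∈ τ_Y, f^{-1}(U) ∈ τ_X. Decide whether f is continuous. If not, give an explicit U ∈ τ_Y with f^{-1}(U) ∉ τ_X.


f is NOT continuous.

Compute f^{-1}(U) for each U ∈ τ_Y:
  U = ∅: f^{-1}(U) = ∅ ∈ τ_X ✓.
  U = {p90}: f^{-1}(U) = {61, 63} ∈ τ_X ✓.
  U = {p88, p91}: f^{-1}(U) = {62} ∉ τ_X ✗.
  U = {p88, p90, p91}: f^{-1}(U) = {61, 62, 63} ∈ τ_X ✓.
  U = {p88, p89, p90, p91}: f^{-1}(U) = {61, 62, 63, 64} ∈ τ_X ✓.
Found U = {p88, p91} with f^{-1}(U) = {62} not in τ_X. Therefore f is NOT continuous.


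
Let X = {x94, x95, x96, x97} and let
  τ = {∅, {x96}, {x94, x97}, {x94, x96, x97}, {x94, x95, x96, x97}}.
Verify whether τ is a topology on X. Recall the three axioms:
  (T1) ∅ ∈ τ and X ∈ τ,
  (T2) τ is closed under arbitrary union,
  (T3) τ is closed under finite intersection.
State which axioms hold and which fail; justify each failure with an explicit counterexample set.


τ IS a topology on X.

Axiom (T1): ∅ ∈ τ? Yes; X ∈ τ? Yes.
Axiom (T2/T3): check pairwise unions and intersections of members of τ.
All pairwise intersections and unions checked — each lies in τ. Therefore τ satisfies (T1), (T2), (T3): it IS a topology on X.


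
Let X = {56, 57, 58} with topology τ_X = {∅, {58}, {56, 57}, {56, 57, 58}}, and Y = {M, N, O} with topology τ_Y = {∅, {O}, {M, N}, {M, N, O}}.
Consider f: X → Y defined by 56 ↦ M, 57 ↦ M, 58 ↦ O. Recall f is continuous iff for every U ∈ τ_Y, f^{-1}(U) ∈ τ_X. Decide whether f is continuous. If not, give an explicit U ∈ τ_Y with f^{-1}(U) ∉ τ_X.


f IS continuous.

Compute f^{-1}(U) for each U ∈ τ_Y:
  U = ∅: f^{-1}(U) = ∅ ∈ τ_X ✓.
  U = {O}: f^{-1}(U) = {58} ∈ τ_X ✓.
  U = {M, N}: f^{-1}(U) = {56, 57} ∈ τ_X ✓.
  U = {M, N, O}: f^{-1}(U) = {56, 57, 58} ∈ τ_X ✓.
Every preimage lies in τ_X, so f IS continuous.


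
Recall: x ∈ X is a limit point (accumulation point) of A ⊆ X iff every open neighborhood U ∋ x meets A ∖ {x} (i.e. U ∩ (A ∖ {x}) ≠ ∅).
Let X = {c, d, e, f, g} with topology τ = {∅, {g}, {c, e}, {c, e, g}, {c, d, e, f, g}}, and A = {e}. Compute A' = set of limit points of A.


A' = {c, d, f}

For each x ∈ X, list the open sets U ∈ τ with x ∈ U, then check whether U ∩ (A ∖ {x}) ≠ ∅ for every such U.
  x = c: opens ∋ x are {c, e}, {c, e, g}, {c, d, e, f, g}; each meets A ∖ {c}, so x IS a limit point.
  x = d: opens ∋ x are {c, d, e, f, g}; each meets A ∖ {d}, so x IS a limit point.
  x = e: open {c, e} ∋ x has {c, e} ∩ (A ∖ {e}) = ∅, so x is NOT a limit point.
  x = f: opens ∋ x are {c, d, e, f, g}; each meets A ∖ {f}, so x IS a limit point.
  x = g: open {g} ∋ x has {g} ∩ (A ∖ {g}) = ∅, so x is NOT a limit point.
Collecting: A' = {c, d, f}.


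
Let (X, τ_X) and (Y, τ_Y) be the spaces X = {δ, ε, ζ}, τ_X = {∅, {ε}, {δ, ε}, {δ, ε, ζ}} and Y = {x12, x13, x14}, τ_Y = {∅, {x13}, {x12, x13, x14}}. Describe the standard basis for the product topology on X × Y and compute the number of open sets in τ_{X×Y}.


Basis B = {∅ × ∅, {ε} × {x13}, {δ, ε} × {x13}, {δ, ε, ζ} × {x13}, {ε} × {x12, x13, x14}, {δ, ε} × {x12, x13, x14}, {δ, ε, ζ} × {x12, x13, x14}}; |τ_{X×Y}| = 10.

Enumerate products U × V with U ∈ τ_X, V ∈ τ_Y (deduplicated):
  ∅ × ∅ = {} (∅)
  {ε} × {x13} = {(ε,x13)}
  {δ, ε} × {x13} = {(δ,x13), (ε,x13)}
  {δ, ε, ζ} × {x13} = {(δ,x13), (ε,x13), (ζ,x13)}
  {ε} × {x12, x13, x14} = {(ε,x12), (ε,x13), (ε,x14)}
  {δ, ε} × {x12, x13, x14} = {(δ,x12), (δ,x13), (δ,x14), (ε,x12), (ε,x13), (ε,x14)}
  {δ, ε, ζ} × {x12, x13, x14} = {(δ,x12), (δ,x13), (δ,x14), (ε,x12), (ε,x13), (ε,x14), (ζ,x12), (ζ,x13), (ζ,x14)}
These 7 distinct sets form the basis B.
Close under arbitrary unions to get τ_{X×Y}; counting gives |τ_{X×Y}| = 10.


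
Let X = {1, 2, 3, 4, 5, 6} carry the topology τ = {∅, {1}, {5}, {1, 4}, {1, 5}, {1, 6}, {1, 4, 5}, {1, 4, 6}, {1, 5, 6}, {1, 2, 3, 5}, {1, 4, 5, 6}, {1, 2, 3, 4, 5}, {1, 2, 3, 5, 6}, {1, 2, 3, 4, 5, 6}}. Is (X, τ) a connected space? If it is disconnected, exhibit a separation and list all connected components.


(X, τ) is connected.

Find clopen sets (U ∈ τ with X ∖ U ∈ τ):
  U = ∅, X ∖ U = {1, 2, 3, 4, 5, 6} — both open, so U is clopen.
  U = {1, 2, 3, 4, 5, 6}, X ∖ U = ∅ — both open, so U is clopen.
Only trivial clopens (∅ and X) exist, so (X, τ) is connected.
Compute connected components by grouping points that agree on all clopens:
  component: {1, 2, 3, 4, 5, 6}


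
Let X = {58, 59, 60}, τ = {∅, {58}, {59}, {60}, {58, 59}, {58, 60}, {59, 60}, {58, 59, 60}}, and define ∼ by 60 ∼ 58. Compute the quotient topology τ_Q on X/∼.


X/∼ = {[58=60], [59]}; |τ_Q| = 4.

Equivalence classes: [58=60], [59].
Quotient map π: X → X/∼ sends 58 ↦ [58=60], 59 ↦ [59], 60 ↦ [58=60].
For each subset V ⊆ X/∼, compute π^{-1}(V) ⊆ X and check whether π^{-1}(V) ∈ τ. V is open in τ_Q iff π^{-1}(V) ∈ τ.
  V = {}: π^{-1}(V) = ∅ ∈ τ ✓.
  V = {[58=60]}: π^{-1}(V) = {58, 60} ∈ τ ✓.
  V = {[59]}: π^{-1}(V) = {59} ∈ τ ✓.
  V = {[58=60], [59]}: π^{-1}(V) = {58, 59, 60} ∈ τ ✓.
Open sets in the quotient: τ_Q = {{}, {[58=60]}, {[59]}, {[58=60], [59]}} (4 elements).


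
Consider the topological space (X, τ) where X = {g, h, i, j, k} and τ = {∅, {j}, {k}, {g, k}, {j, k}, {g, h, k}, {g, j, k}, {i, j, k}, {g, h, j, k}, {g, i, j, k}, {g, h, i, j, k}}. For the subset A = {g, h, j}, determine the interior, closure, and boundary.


int(A) = {j}, cl(A) = {g, h, i, j}, ∂A = {g, h, i}.

Closed sets in (X, τ) are complements of opens:
  closed(X, τ) = {∅, {h}, {i}, {g, h}, {h, i}, {i, j}, {g, h, i}, {h, i, j}, {g, h, i, j}, {g, h, i, k}, {g, h, i, j, k}}.
int(A) = ⋃ {U ∈ τ : U ⊆ A}. Opens contained in A: ∅, {j}.
Taking the union of these: int(A) = {j}.
cl(A) = ⋂ {C closed : A ⊆ C}. Closed sets containing A: {g, h, i, j}, {g, h, i, j, k}.
Intersecting these: cl(A) = {g, h, i, j}.
∂A = cl(A) ∖ int(A) = {g, h, i, j} ∖ {j} = {g, h, i}.


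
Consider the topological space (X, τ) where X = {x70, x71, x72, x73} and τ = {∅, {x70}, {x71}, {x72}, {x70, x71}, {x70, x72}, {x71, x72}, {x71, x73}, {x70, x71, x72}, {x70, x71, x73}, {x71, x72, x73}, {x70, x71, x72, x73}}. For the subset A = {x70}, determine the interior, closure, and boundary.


int(A) = {x70}, cl(A) = {x70}, ∂A = ∅.

Closed sets in (X, τ) are complements of opens:
  closed(X, τ) = {∅, {x70}, {x72}, {x73}, {x70, x72}, {x70, x73}, {x71, x73}, {x72, x73}, {x70, x71, x73}, {x70, x72, x73}, {x71, x72, x73}, {x70, x71, x72, x73}}.
int(A) = ⋃ {U ∈ τ : U ⊆ A}. Opens contained in A: ∅, {x70}.
Taking the union of these: int(A) = {x70}.
cl(A) = ⋂ {C closed : A ⊆ C}. Closed sets containing A: {x70}, {x70, x72}, {x70, x73}, {x70, x71, x73}, {x70, x72, x73}, {x70, x71, x72, x73}.
Intersecting these: cl(A) = {x70}.
∂A = cl(A) ∖ int(A) = {x70} ∖ {x70} = ∅.


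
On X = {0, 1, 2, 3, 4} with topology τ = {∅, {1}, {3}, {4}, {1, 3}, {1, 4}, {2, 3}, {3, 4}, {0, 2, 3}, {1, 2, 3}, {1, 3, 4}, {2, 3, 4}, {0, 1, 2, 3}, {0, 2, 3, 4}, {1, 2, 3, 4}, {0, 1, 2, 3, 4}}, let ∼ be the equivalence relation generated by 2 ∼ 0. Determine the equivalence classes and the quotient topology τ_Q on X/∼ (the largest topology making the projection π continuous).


X/∼ = {[0=2], [1], [3], [4]}; |τ_Q| = 12.

Equivalence classes: [0=2], [1], [3], [4].
Quotient map π: X → X/∼ sends 0 ↦ [0=2], 1 ↦ [1], 2 ↦ [0=2], 3 ↦ [3], 4 ↦ [4].
For each subset V ⊆ X/∼, compute π^{-1}(V) ⊆ X and check whether π^{-1}(V) ∈ τ. V is open in τ_Q iff π^{-1}(V) ∈ τ.
  V = {}: π^{-1}(V) = ∅ ∈ τ ✓.
  V = {[0=2]}: π^{-1}(V) = {0, 2} ∉ τ ✗.
  V = {[1]}: π^{-1}(V) = {1} ∈ τ ✓.
  V = {[0=2], [1]}: π^{-1}(V) = {0, 1, 2} ∉ τ ✗.
  V = {[3]}: π^{-1}(V) = {3} ∈ τ ✓.
  V = {[0=2], [3]}: π^{-1}(V) = {0, 2, 3} ∈ τ ✓.
  V = {[1], [3]}: π^{-1}(V) = {1, 3} ∈ τ ✓.
  V = {[0=2], [1], [3]}: π^{-1}(V) = {0, 1, 2, 3} ∈ τ ✓.
  V = {[4]}: π^{-1}(V) = {4} ∈ τ ✓.
  V = {[0=2], [4]}: π^{-1}(V) = {0, 2, 4} ∉ τ ✗.
  V = {[1], [4]}: π^{-1}(V) = {1, 4} ∈ τ ✓.
  V = {[0=2], [1], [4]}: π^{-1}(V) = {0, 1, 2, 4} ∉ τ ✗.
  V = {[3], [4]}: π^{-1}(V) = {3, 4} ∈ τ ✓.
  V = {[0=2], [3], [4]}: π^{-1}(V) = {0, 2, 3, 4} ∈ τ ✓.
  V = {[1], [3], [4]}: π^{-1}(V) = {1, 3, 4} ∈ τ ✓.
  V = {[0=2], [1], [3], [4]}: π^{-1}(V) = {0, 1, 2, 3, 4} ∈ τ ✓.
Open sets in the quotient: τ_Q = {{}, {[1]}, {[3]}, {[0=2], [3]}, {[1], [3]}, {[0=2], [1], [3]}, {[4]}, {[1], [4]}, {[3], [4]}, {[0=2], [3], [4]}, {[1], [3], [4]}, {[0=2], [1], [3], [4]}} (12 elements).


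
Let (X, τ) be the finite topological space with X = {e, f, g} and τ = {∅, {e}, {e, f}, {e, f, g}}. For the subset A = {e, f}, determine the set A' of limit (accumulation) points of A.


A' = {f, g}

For each x ∈ X, list the open sets U ∈ τ with x ∈ U, then check whether U ∩ (A ∖ {x}) ≠ ∅ for every such U.
  x = e: open {e} ∋ x has {e} ∩ (A ∖ {e}) = ∅, so x is NOT a limit point.
  x = f: opens ∋ x are {e, f}, {e, f, g}; each meets A ∖ {f}, so x IS a limit point.
  x = g: opens ∋ x are {e, f, g}; each meets A ∖ {g}, so x IS a limit point.
Collecting: A' = {f, g}.


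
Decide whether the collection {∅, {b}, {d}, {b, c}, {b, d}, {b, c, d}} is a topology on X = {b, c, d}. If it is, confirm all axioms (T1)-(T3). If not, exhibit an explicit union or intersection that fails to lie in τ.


τ IS a topology on X.

Axiom (T1): ∅ ∈ τ? Yes; X ∈ τ? Yes.
Axiom (T2/T3): check pairwise unions and intersections of members of τ.
All pairwise intersections and unions checked — each lies in τ. Therefore τ satisfies (T1), (T2), (T3): it IS a topology on X.


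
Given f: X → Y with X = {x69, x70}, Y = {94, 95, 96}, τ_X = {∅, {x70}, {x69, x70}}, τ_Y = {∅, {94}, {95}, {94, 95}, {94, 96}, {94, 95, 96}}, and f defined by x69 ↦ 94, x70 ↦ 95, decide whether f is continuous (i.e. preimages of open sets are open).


f is NOT continuous.

Compute f^{-1}(U) for each U ∈ τ_Y:
  U = ∅: f^{-1}(U) = ∅ ∈ τ_X ✓.
  U = {94}: f^{-1}(U) = {x69} ∉ τ_X ✗.
  U = {95}: f^{-1}(U) = {x70} ∈ τ_X ✓.
  U = {94, 95}: f^{-1}(U) = {x69, x70} ∈ τ_X ✓.
  U = {94, 96}: f^{-1}(U) = {x69} ∉ τ_X ✗.
  U = {94, 95, 96}: f^{-1}(U) = {x69, x70} ∈ τ_X ✓.
Found U = {94} with f^{-1}(U) = {x69} not in τ_X. Therefore f is NOT continuous.


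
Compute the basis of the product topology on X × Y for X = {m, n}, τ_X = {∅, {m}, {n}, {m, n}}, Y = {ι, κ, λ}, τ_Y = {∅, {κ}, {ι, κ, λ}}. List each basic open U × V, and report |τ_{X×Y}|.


Basis B = {∅ × ∅, {m} × {κ}, {n} × {κ}, {m, n} × {κ}, {m} × {ι, κ, λ}, {n} × {ι, κ, λ}, {m, n} × {ι, κ, λ}}; |τ_{X×Y}| = 9.

Enumerate products U × V with U ∈ τ_X, V ∈ τ_Y (deduplicated):
  ∅ × ∅ = {} (∅)
  {m} × {κ} = {(m,κ)}
  {n} × {κ} = {(n,κ)}
  {m, n} × {κ} = {(m,κ), (n,κ)}
  {m} × {ι, κ, λ} = {(m,ι), (m,κ), (m,λ)}
  {n} × {ι, κ, λ} = {(n,ι), (n,κ), (n,λ)}
  {m, n} × {ι, κ, λ} = {(m,ι), (m,κ), (m,λ), (n,ι), (n,κ), (n,λ)}
These 7 distinct sets form the basis B.
Close under arbitrary unions to get τ_{X×Y}; counting gives |τ_{X×Y}| = 9.


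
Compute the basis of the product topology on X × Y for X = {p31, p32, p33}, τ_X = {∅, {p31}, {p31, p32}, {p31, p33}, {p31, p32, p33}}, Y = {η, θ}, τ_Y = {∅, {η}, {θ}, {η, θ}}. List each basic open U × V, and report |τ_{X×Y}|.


Basis B = {∅ × ∅, {p31} × {η}, {p31} × {θ}, {p31} × {η, θ}, {p31, p32} × {η}, {p31, p33} × {η}, {p31, p32} × {θ}, {p31, p33} × {θ}, {p31, p32, p33} × {η}, {p31, p32, p33} × {θ}, {p31, p32} × {η, θ}, {p31, p33} × {η, θ}, {p31, p32, p33} × {η, θ}}; |τ_{X×Y}| = 25.

Enumerate products U × V with U ∈ τ_X, V ∈ τ_Y (deduplicated):
  ∅ × ∅ = {} (∅)
  {p31} × {η} = {(p31,η)}
  {p31} × {θ} = {(p31,θ)}
  {p31} × {η, θ} = {(p31,η), (p31,θ)}
  {p31, p32} × {η} = {(p31,η), (p32,η)}
  {p31, p33} × {η} = {(p31,η), (p33,η)}
  {p31, p32} × {θ} = {(p31,θ), (p32,θ)}
  {p31, p33} × {θ} = {(p31,θ), (p33,θ)}
  {p31, p32, p33} × {η} = {(p31,η), (p32,η), (p33,η)}
  {p31, p32, p33} × {θ} = {(p31,θ), (p32,θ), (p33,θ)}
  {p31, p32} × {η, θ} = {(p31,η), (p31,θ), (p32,η), (p32,θ)}
  {p31, p33} × {η, θ} = {(p31,η), (p31,θ), (p33,η), (p33,θ)}
  {p31, p32, p33} × {η, θ} = {(p31,η), (p31,θ), (p32,η), (p32,θ), (p33,η), (p33,θ)}
These 13 distinct sets form the basis B.
Close under arbitrary unions to get τ_{X×Y}; counting gives |τ_{X×Y}| = 25.


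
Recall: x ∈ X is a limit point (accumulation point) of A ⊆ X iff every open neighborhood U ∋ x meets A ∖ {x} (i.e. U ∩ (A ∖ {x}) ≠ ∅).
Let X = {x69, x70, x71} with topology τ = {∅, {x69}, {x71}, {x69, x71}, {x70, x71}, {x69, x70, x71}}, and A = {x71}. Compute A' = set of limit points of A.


A' = {x70}

For each x ∈ X, list the open sets U ∈ τ with x ∈ U, then check whether U ∩ (A ∖ {x}) ≠ ∅ for every such U.
  x = x69: open {x69} ∋ x has {x69} ∩ (A ∖ {x69}) = ∅, so x is NOT a limit point.
  x = x70: opens ∋ x are {x70, x71}, {x69, x70, x71}; each meets A ∖ {x70}, so x IS a limit point.
  x = x71: open {x71} ∋ x has {x71} ∩ (A ∖ {x71}) = ∅, so x is NOT a limit point.
Collecting: A' = {x70}.


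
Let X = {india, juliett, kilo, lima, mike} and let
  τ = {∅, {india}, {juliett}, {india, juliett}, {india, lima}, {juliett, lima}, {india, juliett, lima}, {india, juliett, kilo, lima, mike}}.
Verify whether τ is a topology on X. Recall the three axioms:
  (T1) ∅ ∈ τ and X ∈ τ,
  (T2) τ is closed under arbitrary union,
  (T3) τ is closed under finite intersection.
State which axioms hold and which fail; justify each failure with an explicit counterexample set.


τ is NOT a topology on X.

Axiom (T1): ∅ ∈ τ? Yes; X ∈ τ? Yes.
Axiom (T2/T3): check pairwise unions and intersections of members of τ.
Counterexample for (T3): {india, lima} ∩ {juliett, lima} = {lima} ∉ τ. Therefore τ is NOT a topology.


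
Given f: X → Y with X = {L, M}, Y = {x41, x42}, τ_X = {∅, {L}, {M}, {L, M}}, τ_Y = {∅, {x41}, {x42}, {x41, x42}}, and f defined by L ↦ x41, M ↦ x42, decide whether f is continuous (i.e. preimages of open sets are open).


f IS continuous.

Compute f^{-1}(U) for each U ∈ τ_Y:
  U = ∅: f^{-1}(U) = ∅ ∈ τ_X ✓.
  U = {x41}: f^{-1}(U) = {L} ∈ τ_X ✓.
  U = {x42}: f^{-1}(U) = {M} ∈ τ_X ✓.
  U = {x41, x42}: f^{-1}(U) = {L, M} ∈ τ_X ✓.
Every preimage lies in τ_X, so f IS continuous.


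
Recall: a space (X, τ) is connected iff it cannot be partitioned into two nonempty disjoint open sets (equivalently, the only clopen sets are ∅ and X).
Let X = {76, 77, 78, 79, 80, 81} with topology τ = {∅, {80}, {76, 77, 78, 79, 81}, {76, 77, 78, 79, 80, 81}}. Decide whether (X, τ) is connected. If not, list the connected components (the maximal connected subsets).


(X, τ) is disconnected; components = [{80}, {76, 77, 78, 79, 81}].

Find clopen sets (U ∈ τ with X ∖ U ∈ τ):
  U = ∅, X ∖ U = {76, 77, 78, 79, 80, 81} — both open, so U is clopen.
  U = {80}, X ∖ U = {76, 77, 78, 79, 81} — both open, so U is clopen.
  U = {76, 77, 78, 79, 81}, X ∖ U = {80} — both open, so U is clopen.
  U = {76, 77, 78, 79, 80, 81}, X ∖ U = ∅ — both open, so U is clopen.
Nontrivial clopen(s) exist: e.g. {76, 77, 78, 79, 81}. So (X, τ) is disconnected.
Compute connected components by grouping points that agree on all clopens:
  component: {80}
  component: {76, 77, 78, 79, 81}


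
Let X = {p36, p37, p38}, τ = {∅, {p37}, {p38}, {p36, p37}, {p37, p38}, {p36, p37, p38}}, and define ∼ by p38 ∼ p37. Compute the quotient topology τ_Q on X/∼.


X/∼ = {[p36], [p37=p38]}; |τ_Q| = 3.

Equivalence classes: [p36], [p37=p38].
Quotient map π: X → X/∼ sends p36 ↦ [p36], p37 ↦ [p37=p38], p38 ↦ [p37=p38].
For each subset V ⊆ X/∼, compute π^{-1}(V) ⊆ X and check whether π^{-1}(V) ∈ τ. V is open in τ_Q iff π^{-1}(V) ∈ τ.
  V = {}: π^{-1}(V) = ∅ ∈ τ ✓.
  V = {[p36]}: π^{-1}(V) = {p36} ∉ τ ✗.
  V = {[p37=p38]}: π^{-1}(V) = {p37, p38} ∈ τ ✓.
  V = {[p36], [p37=p38]}: π^{-1}(V) = {p36, p37, p38} ∈ τ ✓.
Open sets in the quotient: τ_Q = {{}, {[p37=p38]}, {[p36], [p37=p38]}} (3 elements).


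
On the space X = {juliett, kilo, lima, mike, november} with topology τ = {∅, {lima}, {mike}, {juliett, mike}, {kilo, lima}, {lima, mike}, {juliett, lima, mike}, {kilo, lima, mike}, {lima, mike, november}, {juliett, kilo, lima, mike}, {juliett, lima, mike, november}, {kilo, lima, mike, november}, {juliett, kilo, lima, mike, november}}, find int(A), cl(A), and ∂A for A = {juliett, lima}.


int(A) = {lima}, cl(A) = {juliett, kilo, lima, november}, ∂A = {juliett, kilo, november}.

Closed sets in (X, τ) are complements of opens:
  closed(X, τ) = {∅, {juliett}, {kilo}, {november}, {juliett, kilo}, {juliett, november}, {kilo, november}, {juliett, kilo, november}, {juliett, mike, november}, {kilo, lima, november}, {juliett, kilo, lima, november}, {juliett, kilo, mike, november}, {juliett, kilo, lima, mike, november}}.
int(A) = ⋃ {U ∈ τ : U ⊆ A}. Opens contained in A: ∅, {lima}.
Taking the union of these: int(A) = {lima}.
cl(A) = ⋂ {C closed : A ⊆ C}. Closed sets containing A: {juliett, kilo, lima, november}, {juliett, kilo, lima, mike, november}.
Intersecting these: cl(A) = {juliett, kilo, lima, november}.
∂A = cl(A) ∖ int(A) = {juliett, kilo, lima, november} ∖ {lima} = {juliett, kilo, november}.


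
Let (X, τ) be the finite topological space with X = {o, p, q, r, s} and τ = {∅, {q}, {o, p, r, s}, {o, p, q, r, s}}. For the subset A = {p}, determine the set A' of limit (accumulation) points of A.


A' = {o, r, s}

For each x ∈ X, list the open sets U ∈ τ with x ∈ U, then check whether U ∩ (A ∖ {x}) ≠ ∅ for every such U.
  x = o: opens ∋ x are {o, p, r, s}, {o, p, q, r, s}; each meets A ∖ {o}, so x IS a limit point.
  x = p: open {o, p, r, s} ∋ x has {o, p, r, s} ∩ (A ∖ {p}) = ∅, so x is NOT a limit point.
  x = q: open {q} ∋ x has {q} ∩ (A ∖ {q}) = ∅, so x is NOT a limit point.
  x = r: opens ∋ x are {o, p, r, s}, {o, p, q, r, s}; each meets A ∖ {r}, so x IS a limit point.
  x = s: opens ∋ x are {o, p, r, s}, {o, p, q, r, s}; each meets A ∖ {s}, so x IS a limit point.
Collecting: A' = {o, r, s}.


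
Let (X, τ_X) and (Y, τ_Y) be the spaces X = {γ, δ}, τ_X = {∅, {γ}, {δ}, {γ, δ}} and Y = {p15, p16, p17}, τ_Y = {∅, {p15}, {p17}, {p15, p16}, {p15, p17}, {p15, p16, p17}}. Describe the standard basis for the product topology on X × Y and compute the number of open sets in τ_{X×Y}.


Basis B = {∅ × ∅, {γ} × {p15}, {γ} × {p17}, {δ} × {p15}, {δ} × {p17}, {γ} × {p15, p16}, {γ} × {p15, p17}, {γ, δ} × {p15}, {γ, δ} × {p17}, {δ} × {p15, p16}, {δ} × {p15, p17}, {γ} × {p15, p16, p17}, {δ} × {p15, p16, p17}, {γ, δ} × {p15, p16}, {γ, δ} × {p15, p17}, {γ, δ} × {p15, p16, p17}}; |τ_{X×Y}| = 36.

Enumerate products U × V with U ∈ τ_X, V ∈ τ_Y (deduplicated):
  ∅ × ∅ = {} (∅)
  {γ} × {p15} = {(γ,p15)}
  {γ} × {p17} = {(γ,p17)}
  {δ} × {p15} = {(δ,p15)}
  {δ} × {p17} = {(δ,p17)}
  {γ} × {p15, p16} = {(γ,p15), (γ,p16)}
  {γ} × {p15, p17} = {(γ,p15), (γ,p17)}
  {γ, δ} × {p15} = {(γ,p15), (δ,p15)}
  {γ, δ} × {p17} = {(γ,p17), (δ,p17)}
  {δ} × {p15, p16} = {(δ,p15), (δ,p16)}
  {δ} × {p15, p17} = {(δ,p15), (δ,p17)}
  {γ} × {p15, p16, p17} = {(γ,p15), (γ,p16), (γ,p17)}
  {δ} × {p15, p16, p17} = {(δ,p15), (δ,p16), (δ,p17)}
  {γ, δ} × {p15, p16} = {(γ,p15), (γ,p16), (δ,p15), (δ,p16)}
  {γ, δ} × {p15, p17} = {(γ,p15), (γ,p17), (δ,p15), (δ,p17)}
  {γ, δ} × {p15, p16, p17} = {(γ,p15), (γ,p16), (γ,p17), (δ,p15), (δ,p16), (δ,p17)}
These 16 distinct sets form the basis B.
Close under arbitrary unions to get τ_{X×Y}; counting gives |τ_{X×Y}| = 36.


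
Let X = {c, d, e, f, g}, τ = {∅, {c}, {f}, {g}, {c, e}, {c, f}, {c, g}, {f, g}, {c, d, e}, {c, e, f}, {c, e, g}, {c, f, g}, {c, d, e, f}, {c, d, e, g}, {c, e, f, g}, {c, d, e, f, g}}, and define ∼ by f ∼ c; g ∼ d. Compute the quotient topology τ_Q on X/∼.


X/∼ = {[c=f], [d=g], [e]}; |τ_Q| = 4.

Equivalence classes: [c=f], [d=g], [e].
Quotient map π: X → X/∼ sends c ↦ [c=f], d ↦ [d=g], e ↦ [e], f ↦ [c=f], g ↦ [d=g].
For each subset V ⊆ X/∼, compute π^{-1}(V) ⊆ X and check whether π^{-1}(V) ∈ τ. V is open in τ_Q iff π^{-1}(V) ∈ τ.
  V = {}: π^{-1}(V) = ∅ ∈ τ ✓.
  V = {[c=f]}: π^{-1}(V) = {c, f} ∈ τ ✓.
  V = {[d=g]}: π^{-1}(V) = {d, g} ∉ τ ✗.
  V = {[c=f], [d=g]}: π^{-1}(V) = {c, d, f, g} ∉ τ ✗.
  V = {[e]}: π^{-1}(V) = {e} ∉ τ ✗.
  V = {[c=f], [e]}: π^{-1}(V) = {c, e, f} ∈ τ ✓.
  V = {[d=g], [e]}: π^{-1}(V) = {d, e, g} ∉ τ ✗.
  V = {[c=f], [d=g], [e]}: π^{-1}(V) = {c, d, e, f, g} ∈ τ ✓.
Open sets in the quotient: τ_Q = {{}, {[c=f]}, {[c=f], [e]}, {[c=f], [d=g], [e]}} (4 elements).


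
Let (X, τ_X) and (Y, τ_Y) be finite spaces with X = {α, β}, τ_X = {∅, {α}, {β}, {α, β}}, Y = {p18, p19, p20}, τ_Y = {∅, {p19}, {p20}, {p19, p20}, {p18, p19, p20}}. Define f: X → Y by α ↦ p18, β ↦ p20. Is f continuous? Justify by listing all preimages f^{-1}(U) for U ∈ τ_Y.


f IS continuous.

Compute f^{-1}(U) for each U ∈ τ_Y:
  U = ∅: f^{-1}(U) = ∅ ∈ τ_X ✓.
  U = {p19}: f^{-1}(U) = ∅ ∈ τ_X ✓.
  U = {p20}: f^{-1}(U) = {β} ∈ τ_X ✓.
  U = {p19, p20}: f^{-1}(U) = {β} ∈ τ_X ✓.
  U = {p18, p19, p20}: f^{-1}(U) = {α, β} ∈ τ_X ✓.
Every preimage lies in τ_X, so f IS continuous.


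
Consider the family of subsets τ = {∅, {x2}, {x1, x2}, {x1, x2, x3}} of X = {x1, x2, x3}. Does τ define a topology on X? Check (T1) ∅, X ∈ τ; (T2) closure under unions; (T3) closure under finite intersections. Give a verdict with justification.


τ IS a topology on X.

Axiom (T1): ∅ ∈ τ? Yes; X ∈ τ? Yes.
Axiom (T2/T3): check pairwise unions and intersections of members of τ.
All pairwise intersections and unions checked — each lies in τ. Therefore τ satisfies (T1), (T2), (T3): it IS a topology on X.


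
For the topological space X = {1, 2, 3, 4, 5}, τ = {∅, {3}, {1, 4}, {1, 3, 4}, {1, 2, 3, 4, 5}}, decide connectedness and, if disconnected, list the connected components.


(X, τ) is connected.

Find clopen sets (U ∈ τ with X ∖ U ∈ τ):
  U = ∅, X ∖ U = {1, 2, 3, 4, 5} — both open, so U is clopen.
  U = {1, 2, 3, 4, 5}, X ∖ U = ∅ — both open, so U is clopen.
Only trivial clopens (∅ and X) exist, so (X, τ) is connected.
Compute connected components by grouping points that agree on all clopens:
  component: {1, 2, 3, 4, 5}


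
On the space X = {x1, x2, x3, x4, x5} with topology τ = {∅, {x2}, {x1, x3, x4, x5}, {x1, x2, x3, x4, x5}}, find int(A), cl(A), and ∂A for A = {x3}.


int(A) = ∅, cl(A) = {x1, x3, x4, x5}, ∂A = {x1, x3, x4, x5}.

Closed sets in (X, τ) are complements of opens:
  closed(X, τ) = {∅, {x2}, {x1, x3, x4, x5}, {x1, x2, x3, x4, x5}}.
int(A) = ⋃ {U ∈ τ : U ⊆ A}. Opens contained in A: ∅.
Taking the union of these: int(A) = ∅.
cl(A) = ⋂ {C closed : A ⊆ C}. Closed sets containing A: {x1, x3, x4, x5}, {x1, x2, x3, x4, x5}.
Intersecting these: cl(A) = {x1, x3, x4, x5}.
∂A = cl(A) ∖ int(A) = {x1, x3, x4, x5} ∖ ∅ = {x1, x3, x4, x5}.


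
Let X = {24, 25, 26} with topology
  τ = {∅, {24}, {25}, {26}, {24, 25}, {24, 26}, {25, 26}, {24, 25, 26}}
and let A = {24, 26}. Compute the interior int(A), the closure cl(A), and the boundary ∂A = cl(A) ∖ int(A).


int(A) = {24, 26}, cl(A) = {24, 26}, ∂A = ∅.

Closed sets in (X, τ) are complements of opens:
  closed(X, τ) = {∅, {24}, {25}, {26}, {24, 25}, {24, 26}, {25, 26}, {24, 25, 26}}.
int(A) = ⋃ {U ∈ τ : U ⊆ A}. Opens contained in A: ∅, {24}, {26}, {24, 26}.
Taking the union of these: int(A) = {24, 26}.
cl(A) = ⋂ {C closed : A ⊆ C}. Closed sets containing A: {24, 26}, {24, 25, 26}.
Intersecting these: cl(A) = {24, 26}.
∂A = cl(A) ∖ int(A) = {24, 26} ∖ {24, 26} = ∅.


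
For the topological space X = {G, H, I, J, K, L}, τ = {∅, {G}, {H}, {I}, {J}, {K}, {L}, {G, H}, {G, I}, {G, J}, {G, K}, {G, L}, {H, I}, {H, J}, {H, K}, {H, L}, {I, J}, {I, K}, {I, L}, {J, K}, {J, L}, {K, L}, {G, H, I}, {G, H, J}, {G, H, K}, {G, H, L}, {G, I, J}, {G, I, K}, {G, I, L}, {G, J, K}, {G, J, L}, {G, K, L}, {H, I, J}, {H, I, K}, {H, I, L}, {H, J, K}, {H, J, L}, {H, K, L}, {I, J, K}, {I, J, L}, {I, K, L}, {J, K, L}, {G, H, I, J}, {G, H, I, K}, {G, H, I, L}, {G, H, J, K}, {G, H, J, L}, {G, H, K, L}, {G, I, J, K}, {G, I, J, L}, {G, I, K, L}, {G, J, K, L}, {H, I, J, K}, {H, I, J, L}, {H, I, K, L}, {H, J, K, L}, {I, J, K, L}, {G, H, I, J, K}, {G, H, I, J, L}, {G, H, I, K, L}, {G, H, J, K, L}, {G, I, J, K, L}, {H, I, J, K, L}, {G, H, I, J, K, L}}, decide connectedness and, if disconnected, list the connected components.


(X, τ) is disconnected; components = [{G}, {H}, {I}, {J}, {K}, {L}].

Find clopen sets (U ∈ τ with X ∖ U ∈ τ):
  U = ∅, X ∖ U = {G, H, I, J, K, L} — both open, so U is clopen.
  U = {G}, X ∖ U = {H, I, J, K, L} — both open, so U is clopen.
  U = {H}, X ∖ U = {G, I, J, K, L} — both open, so U is clopen.
  U = {I}, X ∖ U = {G, H, J, K, L} — both open, so U is clopen.
  U = {J}, X ∖ U = {G, H, I, K, L} — both open, so U is clopen.
  U = {K}, X ∖ U = {G, H, I, J, L} — both open, so U is clopen.
  U = {L}, X ∖ U = {G, H, I, J, K} — both open, so U is clopen.
  U = {G, H}, X ∖ U = {I, J, K, L} — both open, so U is clopen.
  U = {G, I}, X ∖ U = {H, J, K, L} — both open, so U is clopen.
  U = {G, J}, X ∖ U = {H, I, K, L} — both open, so U is clopen.
  U = {G, K}, X ∖ U = {H, I, J, L} — both open, so U is clopen.
  U = {G, L}, X ∖ U = {H, I, J, K} — both open, so U is clopen.
  U = {H, I}, X ∖ U = {G, J, K, L} — both open, so U is clopen.
  U = {H, J}, X ∖ U = {G, I, K, L} — both open, so U is clopen.
  U = {H, K}, X ∖ U = {G, I, J, L} — both open, so U is clopen.
  U = {H, L}, X ∖ U = {G, I, J, K} — both open, so U is clopen.
  U = {I, J}, X ∖ U = {G, H, K, L} — both open, so U is clopen.
  U = {I, K}, X ∖ U = {G, H, J, L} — both open, so U is clopen.
  U = {I, L}, X ∖ U = {G, H, J, K} — both open, so U is clopen.
  U = {J, K}, X ∖ U = {G, H, I, L} — both open, so U is clopen.
  U = {J, L}, X ∖ U = {G, H, I, K} — both open, so U is clopen.
  U = {K, L}, X ∖ U = {G, H, I, J} — both open, so U is clopen.
  U = {G, H, I}, X ∖ U = {J, K, L} — both open, so U is clopen.
  U = {G, H, J}, X ∖ U = {I, K, L} — both open, so U is clopen.
  U = {G, H, K}, X ∖ U = {I, J, L} — both open, so U is clopen.
  U = {G, H, L}, X ∖ U = {I, J, K} — both open, so U is clopen.
  U = {G, I, J}, X ∖ U = {H, K, L} — both open, so U is clopen.
  U = {G, I, K}, X ∖ U = {H, J, L} — both open, so U is clopen.
  U = {G, I, L}, X ∖ U = {H, J, K} — both open, so U is clopen.
  U = {G, J, K}, X ∖ U = {H, I, L} — both open, so U is clopen.
  U = {G, J, L}, X ∖ U = {H, I, K} — both open, so U is clopen.
  U = {G, K, L}, X ∖ U = {H, I, J} — both open, so U is clopen.
  U = {H, I, J}, X ∖ U = {G, K, L} — both open, so U is clopen.
  U = {H, I, K}, X ∖ U = {G, J, L} — both open, so U is clopen.
  U = {H, I, L}, X ∖ U = {G, J, K} — both open, so U is clopen.
  U = {H, J, K}, X ∖ U = {G, I, L} — both open, so U is clopen.
  U = {H, J, L}, X ∖ U = {G, I, K} — both open, so U is clopen.
  U = {H, K, L}, X ∖ U = {G, I, J} — both open, so U is clopen.
  U = {I, J, K}, X ∖ U = {G, H, L} — both open, so U is clopen.
  U = {I, J, L}, X ∖ U = {G, H, K} — both open, so U is clopen.
  U = {I, K, L}, X ∖ U = {G, H, J} — both open, so U is clopen.
  U = {J, K, L}, X ∖ U = {G, H, I} — both open, so U is clopen.
  U = {G, H, I, J}, X ∖ U = {K, L} — both open, so U is clopen.
  U = {G, H, I, K}, X ∖ U = {J, L} — both open, so U is clopen.
  U = {G, H, I, L}, X ∖ U = {J, K} — both open, so U is clopen.
  U = {G, H, J, K}, X ∖ U = {I, L} — both open, so U is clopen.
  U = {G, H, J, L}, X ∖ U = {I, K} — both open, so U is clopen.
  U = {G, H, K, L}, X ∖ U = {I, J} — both open, so U is clopen.
  U = {G, I, J, K}, X ∖ U = {H, L} — both open, so U is clopen.
  U = {G, I, J, L}, X ∖ U = {H, K} — both open, so U is clopen.
  U = {G, I, K, L}, X ∖ U = {H, J} — both open, so U is clopen.
  U = {G, J, K, L}, X ∖ U = {H, I} — both open, so U is clopen.
  U = {H, I, J, K}, X ∖ U = {G, L} — both open, so U is clopen.
  U = {H, I, J, L}, X ∖ U = {G, K} — both open, so U is clopen.
  U = {H, I, K, L}, X ∖ U = {G, J} — both open, so U is clopen.
  U = {H, J, K, L}, X ∖ U = {G, I} — both open, so U is clopen.
  U = {I, J, K, L}, X ∖ U = {G, H} — both open, so U is clopen.
  U = {G, H, I, J, K}, X ∖ U = {L} — both open, so U is clopen.
  U = {G, H, I, J, L}, X ∖ U = {K} — both open, so U is clopen.
  U = {G, H, I, K, L}, X ∖ U = {J} — both open, so U is clopen.
  U = {G, H, J, K, L}, X ∖ U = {I} — both open, so U is clopen.
  U = {G, I, J, K, L}, X ∖ U = {H} — both open, so U is clopen.
  U = {H, I, J, K, L}, X ∖ U = {G} — both open, so U is clopen.
  U = {G, H, I, J, K, L}, X ∖ U = ∅ — both open, so U is clopen.
Nontrivial clopen(s) exist: e.g. {J, K}. So (X, τ) is disconnected.
Compute connected components by grouping points that agree on all clopens:
  component: {G}
  component: {H}
  component: {I}
  component: {J}
  component: {K}
  component: {L}


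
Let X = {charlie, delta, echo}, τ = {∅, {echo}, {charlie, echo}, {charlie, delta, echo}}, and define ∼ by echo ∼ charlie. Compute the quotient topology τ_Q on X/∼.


X/∼ = {[charlie=echo], [delta]}; |τ_Q| = 3.

Equivalence classes: [charlie=echo], [delta].
Quotient map π: X → X/∼ sends charlie ↦ [charlie=echo], delta ↦ [delta], echo ↦ [charlie=echo].
For each subset V ⊆ X/∼, compute π^{-1}(V) ⊆ X and check whether π^{-1}(V) ∈ τ. V is open in τ_Q iff π^{-1}(V) ∈ τ.
  V = {}: π^{-1}(V) = ∅ ∈ τ ✓.
  V = {[charlie=echo]}: π^{-1}(V) = {charlie, echo} ∈ τ ✓.
  V = {[delta]}: π^{-1}(V) = {delta} ∉ τ ✗.
  V = {[charlie=echo], [delta]}: π^{-1}(V) = {charlie, delta, echo} ∈ τ ✓.
Open sets in the quotient: τ_Q = {{}, {[charlie=echo]}, {[charlie=echo], [delta]}} (3 elements).


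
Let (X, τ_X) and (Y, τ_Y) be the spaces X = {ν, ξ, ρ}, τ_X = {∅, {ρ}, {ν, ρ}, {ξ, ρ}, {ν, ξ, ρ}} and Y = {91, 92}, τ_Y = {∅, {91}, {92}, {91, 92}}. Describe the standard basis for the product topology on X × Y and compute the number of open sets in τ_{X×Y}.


Basis B = {∅ × ∅, {ρ} × {91}, {ρ} × {92}, {ν, ρ} × {91}, {ν, ρ} × {92}, {ξ, ρ} × {91}, {ξ, ρ} × {92}, {ρ} × {91, 92}, {ν, ξ, ρ} × {91}, {ν, ξ, ρ} × {92}, {ν, ρ} × {91, 92}, {ξ, ρ} × {91, 92}, {ν, ξ, ρ} × {91, 92}}; |τ_{X×Y}| = 25.

Enumerate products U × V with U ∈ τ_X, V ∈ τ_Y (deduplicated):
  ∅ × ∅ = {} (∅)
  {ρ} × {91} = {(ρ,91)}
  {ρ} × {92} = {(ρ,92)}
  {ν, ρ} × {91} = {(ν,91), (ρ,91)}
  {ν, ρ} × {92} = {(ν,92), (ρ,92)}
  {ξ, ρ} × {91} = {(ξ,91), (ρ,91)}
  {ξ, ρ} × {92} = {(ξ,92), (ρ,92)}
  {ρ} × {91, 92} = {(ρ,91), (ρ,92)}
  {ν, ξ, ρ} × {91} = {(ν,91), (ξ,91), (ρ,91)}
  {ν, ξ, ρ} × {92} = {(ν,92), (ξ,92), (ρ,92)}
  {ν, ρ} × {91, 92} = {(ν,91), (ν,92), (ρ,91), (ρ,92)}
  {ξ, ρ} × {91, 92} = {(ξ,91), (ξ,92), (ρ,91), (ρ,92)}
  {ν, ξ, ρ} × {91, 92} = {(ν,91), (ν,92), (ξ,91), (ξ,92), (ρ,91), (ρ,92)}
These 13 distinct sets form the basis B.
Close under arbitrary unions to get τ_{X×Y}; counting gives |τ_{X×Y}| = 25.


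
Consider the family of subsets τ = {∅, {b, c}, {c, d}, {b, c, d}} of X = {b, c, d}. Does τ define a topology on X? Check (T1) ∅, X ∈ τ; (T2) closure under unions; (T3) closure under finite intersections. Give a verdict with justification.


τ is NOT a topology on X.

Axiom (T1): ∅ ∈ τ? Yes; X ∈ τ? Yes.
Axiom (T2/T3): check pairwise unions and intersections of members of τ.
Counterexample for (T3): {b, c} ∩ {c, d} = {c} ∉ τ. Therefore τ is NOT a topology.


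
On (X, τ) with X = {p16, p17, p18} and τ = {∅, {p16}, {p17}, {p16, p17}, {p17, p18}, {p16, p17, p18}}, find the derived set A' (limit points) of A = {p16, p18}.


A' = ∅

For each x ∈ X, list the open sets U ∈ τ with x ∈ U, then check whether U ∩ (A ∖ {x}) ≠ ∅ for every such U.
  x = p16: open {p16} ∋ x has {p16} ∩ (A ∖ {p16}) = ∅, so x is NOT a limit point.
  x = p17: open {p17} ∋ x has {p17} ∩ (A ∖ {p17}) = ∅, so x is NOT a limit point.
  x = p18: open {p17, p18} ∋ x has {p17, p18} ∩ (A ∖ {p18}) = ∅, so x is NOT a limit point.
Collecting: A' = ∅.


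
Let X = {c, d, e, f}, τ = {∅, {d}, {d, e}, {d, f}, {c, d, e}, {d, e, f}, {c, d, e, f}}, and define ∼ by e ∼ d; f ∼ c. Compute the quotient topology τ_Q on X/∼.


X/∼ = {[c=f], [d=e]}; |τ_Q| = 3.

Equivalence classes: [c=f], [d=e].
Quotient map π: X → X/∼ sends c ↦ [c=f], d ↦ [d=e], e ↦ [d=e], f ↦ [c=f].
For each subset V ⊆ X/∼, compute π^{-1}(V) ⊆ X and check whether π^{-1}(V) ∈ τ. V is open in τ_Q iff π^{-1}(V) ∈ τ.
  V = {}: π^{-1}(V) = ∅ ∈ τ ✓.
  V = {[c=f]}: π^{-1}(V) = {c, f} ∉ τ ✗.
  V = {[d=e]}: π^{-1}(V) = {d, e} ∈ τ ✓.
  V = {[c=f], [d=e]}: π^{-1}(V) = {c, d, e, f} ∈ τ ✓.
Open sets in the quotient: τ_Q = {{}, {[d=e]}, {[c=f], [d=e]}} (3 elements).


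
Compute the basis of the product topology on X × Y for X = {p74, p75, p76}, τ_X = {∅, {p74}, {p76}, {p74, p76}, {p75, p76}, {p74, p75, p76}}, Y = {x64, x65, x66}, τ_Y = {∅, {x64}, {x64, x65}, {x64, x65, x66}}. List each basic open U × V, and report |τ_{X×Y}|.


Basis B = {∅ × ∅, {p74} × {x64}, {p76} × {x64}, {p74} × {x64, x65}, {p74, p76} × {x64}, {p75, p76} × {x64}, {p76} × {x64, x65}, {p74} × {x64, x65, x66}, {p74, p75, p76} × {x64}, {p76} × {x64, x65, x66}, {p74, p76} × {x64, x65}, {p75, p76} × {x64, x65}, {p74, p76} × {x64, x65, x66}, {p74, p75, p76} × {x64, x65}, {p75, p76} × {x64, x65, x66}, {p74, p75, p76} × {x64, x65, x66}}; |τ_{X×Y}| = 40.

Enumerate products U × V with U ∈ τ_X, V ∈ τ_Y (deduplicated):
  ∅ × ∅ = {} (∅)
  {p74} × {x64} = {(p74,x64)}
  {p76} × {x64} = {(p76,x64)}
  {p74} × {x64, x65} = {(p74,x64), (p74,x65)}
  {p74, p76} × {x64} = {(p74,x64), (p76,x64)}
  {p75, p76} × {x64} = {(p75,x64), (p76,x64)}
  {p76} × {x64, x65} = {(p76,x64), (p76,x65)}
  {p74} × {x64, x65, x66} = {(p74,x64), (p74,x65), (p74,x66)}
  {p74, p75, p76} × {x64} = {(p74,x64), (p75,x64), (p76,x64)}
  {p76} × {x64, x65, x66} = {(p76,x64), (p76,x65), (p76,x66)}
  {p74, p76} × {x64, x65} = {(p74,x64), (p74,x65), (p76,x64), (p76,x65)}
  {p75, p76} × {x64, x65} = {(p75,x64), (p75,x65), (p76,x64), (p76,x65)}
  {p74, p76} × {x64, x65, x66} = {(p74,x64), (p74,x65), (p74,x66), (p76,x64), (p76,x65), (p76,x66)}
  {p74, p75, p76} × {x64, x65} = {(p74,x64), (p74,x65), (p75,x64), (p75,x65), (p76,x64), (p76,x65)}
  {p75, p76} × {x64, x65, x66} = {(p75,x64), (p75,x65), (p75,x66), (p76,x64), (p76,x65), (p76,x66)}
  {p74, p75, p76} × {x64, x65, x66} = {(p74,x64), (p74,x65), (p74,x66), (p75,x64), (p75,x65), (p75,x66), (p76,x64), (p76,x65), (p76,x66)}
These 16 distinct sets form the basis B.
Close under arbitrary unions to get τ_{X×Y}; counting gives |τ_{X×Y}| = 40.
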